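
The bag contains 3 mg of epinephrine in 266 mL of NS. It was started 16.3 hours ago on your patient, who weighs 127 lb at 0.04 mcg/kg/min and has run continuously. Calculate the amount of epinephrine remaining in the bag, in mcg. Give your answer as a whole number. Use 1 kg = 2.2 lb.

Weight = 127 lb ÷ 2.2 lb/kg = 57.72727 kg
Dose = 0.04 mcg/kg/min × 57.72727 kg = 2.309091 mcg/min
2.309091 mcg/min × 60 min/hr = 138.5455 mcg/hr
Concentration = 3 mg ÷ 266 mL = 0.0112782 mg/mL = 11.2782 mcg/mL
Rate = 138.5455 mcg/hr ÷ 11.2782 mcg/mL = 12.28436 mL/hr
Volume infused = 12.28436 mL/hr × 16.3 hr = 200.2351 mL
Volume remaining = 266 − 200.2351 = 65.76487 mL
Drug remaining = 65.76487 mL × 11.2782 mcg/mL = 741.7091 mcg

742 mcg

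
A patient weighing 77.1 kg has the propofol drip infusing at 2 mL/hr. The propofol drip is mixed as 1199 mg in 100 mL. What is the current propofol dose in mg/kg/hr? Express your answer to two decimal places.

0.31 mg/kg/hr

Concentration = 1199 mg ÷ 100 mL = 11.99 mg/mL
Drug rate = 2 mL/hr × 11.99 mg/mL = 23.98 mg/hr
23.98 mg/hr ÷ 77.1 kg = 0.3110246 mg/kg/hr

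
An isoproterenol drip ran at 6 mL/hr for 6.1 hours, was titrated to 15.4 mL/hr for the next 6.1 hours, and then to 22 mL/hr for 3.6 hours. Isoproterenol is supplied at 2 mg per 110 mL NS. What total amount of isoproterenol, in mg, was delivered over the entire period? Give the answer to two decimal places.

3.81 mg

Concentration = 2 mg ÷ 110 mL = 0.01818182 mg/mL
Stage 1: 6 mL/hr × 6.1 hr = 36.6 mL → 36.6 mL × 0.01818182 mg/mL = 0.6654545 mg
Stage 2: 15.4 mL/hr × 6.1 hr = 93.94 mL → 93.94 mL × 0.01818182 mg/mL = 1.708 mg
Stage 3: 22 mL/hr × 3.6 hr = 79.2 mL → 79.2 mL × 0.01818182 mg/mL = 1.44 mg
Total = 0.6654545 + 1.708 + 1.44 = 3.813455 mg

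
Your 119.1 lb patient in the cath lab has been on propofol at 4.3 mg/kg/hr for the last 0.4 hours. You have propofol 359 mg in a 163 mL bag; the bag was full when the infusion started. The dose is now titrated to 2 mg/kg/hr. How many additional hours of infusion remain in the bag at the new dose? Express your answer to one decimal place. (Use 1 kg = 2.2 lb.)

Initial rate:
Weight = 119.1 lb ÷ 2.2 lb/kg = 54.13636 kg
Dose = 4.3 mg/kg/hr × 54.13636 kg = 232.7864 mg/hr
Concentration = 359 mg ÷ 163 mL = 2.202454 mg/mL
Rate = 232.7864 mg/hr ÷ 2.202454 mg/mL = 105.6941 mL/hr
Volume infused so far = 105.6941 mL/hr × 0.4 hr = 42.27763 mL
Volume remaining = 163 − 42.27763 = 120.7224 mL
New rate:
Dose = 2 mg/kg/hr × 54.13636 kg = 108.2727 mg/hr
Rate = 108.2727 mg/hr ÷ 2.202454 mg/mL = 49.16004 mL/hr
Time remaining = 120.7224 mL ÷ 49.16004 mL/hr = 2.455701 hr

2.5 hours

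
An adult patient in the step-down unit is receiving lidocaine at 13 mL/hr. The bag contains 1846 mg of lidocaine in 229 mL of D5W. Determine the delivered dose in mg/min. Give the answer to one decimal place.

1.7 mg/min

Concentration = 1846 mg ÷ 229 mL = 8.061135 mg/mL
Drug rate = 13 mL/hr × 8.061135 mg/mL = 104.7948 mg/hr
104.7948 mg/hr ÷ 60 min/hr = 1.746579 mg/min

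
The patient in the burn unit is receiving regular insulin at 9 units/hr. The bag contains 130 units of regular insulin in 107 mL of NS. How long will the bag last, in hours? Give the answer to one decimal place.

Concentration = 130 units ÷ 107 mL = 1.214953 units/mL
Rate = 9 units/hr ÷ 1.214953 units/mL = 7.407692 mL/hr
Duration = 107 mL ÷ 7.407692 mL/hr = 14.44444 hr

14.4 hours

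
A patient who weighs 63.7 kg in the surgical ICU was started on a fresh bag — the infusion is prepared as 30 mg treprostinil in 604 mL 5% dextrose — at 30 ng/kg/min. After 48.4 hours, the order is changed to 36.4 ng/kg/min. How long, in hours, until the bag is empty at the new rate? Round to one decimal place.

175.7 hours

Initial rate:
Dose = 30 ng/kg/min × 63.7 kg = 1911 ng/min
1911 ng/min × 60 min/hr = 114660 ng/hr
Concentration = 30 mg ÷ 604 mL = 0.04966887 mg/mL = 49668.87 ng/mL
Rate = 114660 ng/hr ÷ 49668.87 ng/mL = 2.308488 mL/hr
Volume infused so far = 2.308488 mL/hr × 48.4 hr = 111.7308 mL
Volume remaining = 604 − 111.7308 = 492.2692 mL
New rate:
Dose = 36.4 ng/kg/min × 63.7 kg = 2318.68 ng/min
2318.68 ng/min × 60 min/hr = 139120.8 ng/hr
Rate = 139120.8 ng/hr ÷ 49668.87 ng/mL = 2.800965 mL/hr
Time remaining = 492.2692 mL ÷ 2.800965 mL/hr = 175.7498 hr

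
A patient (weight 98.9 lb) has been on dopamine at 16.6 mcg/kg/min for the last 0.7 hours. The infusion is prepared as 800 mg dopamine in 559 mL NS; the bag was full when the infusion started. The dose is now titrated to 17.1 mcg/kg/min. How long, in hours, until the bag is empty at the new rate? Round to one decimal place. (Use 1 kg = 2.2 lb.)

16.7 hours

Initial rate:
Weight = 98.9 lb ÷ 2.2 lb/kg = 44.95455 kg
Dose = 16.6 mcg/kg/min × 44.95455 kg = 746.2455 mcg/min
746.2455 mcg/min × 60 min/hr = 44774.73 mcg/hr
Concentration = 800 mg ÷ 559 mL = 1.431127 mg/mL = 1431.127 mcg/mL
Rate = 44774.73 mcg/hr ÷ 1431.127 mcg/mL = 31.28634 mL/hr
Volume infused so far = 31.28634 mL/hr × 0.7 hr = 21.90044 mL
Volume remaining = 559 − 21.90044 = 537.0996 mL
New rate:
Dose = 17.1 mcg/kg/min × 44.95455 kg = 768.7227 mcg/min
768.7227 mcg/min × 60 min/hr = 46123.36 mcg/hr
Rate = 46123.36 mcg/hr ÷ 1431.127 mcg/mL = 32.2287 mL/hr
Time remaining = 537.0996 mL ÷ 32.2287 mL/hr = 16.66526 hr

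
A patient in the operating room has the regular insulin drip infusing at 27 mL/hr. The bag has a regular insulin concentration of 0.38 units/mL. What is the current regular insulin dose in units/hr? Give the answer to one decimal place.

10.3 units/hr

Drug rate = 27 mL/hr × 0.38 units/mL = 10.26 units/hr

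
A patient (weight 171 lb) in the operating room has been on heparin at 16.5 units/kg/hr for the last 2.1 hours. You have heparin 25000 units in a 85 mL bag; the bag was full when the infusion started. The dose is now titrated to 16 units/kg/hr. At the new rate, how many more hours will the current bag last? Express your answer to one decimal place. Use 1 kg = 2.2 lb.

Initial rate:
Weight = 171 lb ÷ 2.2 lb/kg = 77.72727 kg
Dose = 16.5 units/kg/hr × 77.72727 kg = 1282.5 units/hr
Concentration = 25000 units ÷ 85 mL = 294.1176 units/mL
Rate = 1282.5 units/hr ÷ 294.1176 units/mL = 4.3605 mL/hr
Volume infused so far = 4.3605 mL/hr × 2.1 hr = 9.15705 mL
Volume remaining = 85 − 9.15705 = 75.84295 mL
New rate:
Dose = 16 units/kg/hr × 77.72727 kg = 1243.636 units/hr
Rate = 1243.636 units/hr ÷ 294.1176 units/mL = 4.228364 mL/hr
Time remaining = 75.84295 mL ÷ 4.228364 mL/hr = 17.93671 hr

17.9 hours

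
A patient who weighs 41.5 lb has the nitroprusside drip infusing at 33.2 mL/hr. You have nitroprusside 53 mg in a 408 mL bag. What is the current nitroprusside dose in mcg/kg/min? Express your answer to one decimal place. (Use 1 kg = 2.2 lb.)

3.8 mcg/kg/min

Weight = 41.5 lb ÷ 2.2 lb/kg = 18.86364 kg
Concentration = 53 mg ÷ 408 mL = 0.129902 mg/mL = 129.902 mcg/mL
Drug rate = 33.2 mL/hr × 129.902 mcg/mL = 4312.745 mcg/hr
4312.745 mcg/hr ÷ 60 min/hr = 71.87908 mcg/min
71.87908 mcg/min ÷ 18.86364 kg = 3.810458 mcg/kg/min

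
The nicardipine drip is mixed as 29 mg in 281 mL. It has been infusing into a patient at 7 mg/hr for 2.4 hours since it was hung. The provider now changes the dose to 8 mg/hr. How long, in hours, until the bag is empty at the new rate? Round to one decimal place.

1.5 hours

Initial rate:
Concentration = 29 mg ÷ 281 mL = 0.1032028 mg/mL
Rate = 7 mg/hr ÷ 0.1032028 mg/mL = 67.82759 mL/hr
Volume infused so far = 67.82759 mL/hr × 2.4 hr = 162.7862 mL
Volume remaining = 281 − 162.7862 = 118.2138 mL
New rate:
Rate = 8 mg/hr ÷ 0.1032028 mg/mL = 77.51724 mL/hr
Time remaining = 118.2138 mL ÷ 77.51724 mL/hr = 1.525 hr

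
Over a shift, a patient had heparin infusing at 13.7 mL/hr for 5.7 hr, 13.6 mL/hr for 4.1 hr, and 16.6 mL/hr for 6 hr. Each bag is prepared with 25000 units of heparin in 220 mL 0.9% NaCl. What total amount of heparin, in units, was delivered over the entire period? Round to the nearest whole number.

26528 units

Concentration = 25000 units ÷ 220 mL = 113.6364 units/mL
Stage 1: 13.7 mL/hr × 5.7 hr = 78.09 mL → 78.09 mL × 113.6364 units/mL = 8873.864 units
Stage 2: 13.6 mL/hr × 4.1 hr = 55.76 mL → 55.76 mL × 113.6364 units/mL = 6336.364 units
Stage 3: 16.6 mL/hr × 6 hr = 99.6 mL → 99.6 mL × 113.6364 units/mL = 11318.18 units
Total = 8873.864 + 6336.364 + 11318.18 = 26528.41 units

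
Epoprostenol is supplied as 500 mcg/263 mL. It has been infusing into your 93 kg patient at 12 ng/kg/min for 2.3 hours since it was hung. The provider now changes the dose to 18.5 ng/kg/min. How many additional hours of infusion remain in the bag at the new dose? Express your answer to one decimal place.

Initial rate:
Dose = 12 ng/kg/min × 93 kg = 1116 ng/min
1116 ng/min × 60 min/hr = 66960 ng/hr
Concentration = 500 mcg ÷ 263 mL = 1.901141 mcg/mL = 1901.141 ng/mL
Rate = 66960 ng/hr ÷ 1901.141 ng/mL = 35.22096 mL/hr
Volume infused so far = 35.22096 mL/hr × 2.3 hr = 81.00821 mL
Volume remaining = 263 − 81.00821 = 181.9918 mL
New rate:
Dose = 18.5 ng/kg/min × 93 kg = 1720.5 ng/min
1720.5 ng/min × 60 min/hr = 103230 ng/hr
Rate = 103230 ng/hr ÷ 1901.141 ng/mL = 54.29898 mL/hr
Time remaining = 181.9918 mL ÷ 54.29898 mL/hr = 3.351661 hr

3.4 hours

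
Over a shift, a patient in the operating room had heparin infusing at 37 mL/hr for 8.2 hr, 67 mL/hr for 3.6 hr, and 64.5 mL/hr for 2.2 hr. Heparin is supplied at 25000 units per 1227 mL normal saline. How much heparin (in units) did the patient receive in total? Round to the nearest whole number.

Concentration = 25000 units ÷ 1227 mL = 20.3749 units/mL
Stage 1: 37 mL/hr × 8.2 hr = 303.4 mL → 303.4 mL × 20.3749 units/mL = 6181.744 units
Stage 2: 67 mL/hr × 3.6 hr = 241.2 mL → 241.2 mL × 20.3749 units/mL = 4914.425 units
Stage 3: 64.5 mL/hr × 2.2 hr = 141.9 mL → 141.9 mL × 20.3749 units/mL = 2891.198 units
Total = 6181.744 + 4914.425 + 2891.198 = 13987.37 units

13987 units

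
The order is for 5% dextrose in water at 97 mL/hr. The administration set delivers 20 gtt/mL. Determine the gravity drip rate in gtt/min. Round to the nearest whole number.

32 gtt/min

97 mL/hr ÷ 60 min/hr = 1.616667 mL/min
1.616667 mL/min × 20 gtt/mL = 32.33333 gtt/min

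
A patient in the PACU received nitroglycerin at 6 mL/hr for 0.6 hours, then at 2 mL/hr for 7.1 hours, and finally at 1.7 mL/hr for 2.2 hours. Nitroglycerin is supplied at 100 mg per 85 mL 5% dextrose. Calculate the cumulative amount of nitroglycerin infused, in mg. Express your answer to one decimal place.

25.3 mg

Concentration = 100 mg ÷ 85 mL = 1.176471 mg/mL
Stage 1: 6 mL/hr × 0.6 hr = 3.6 mL → 3.6 mL × 1.176471 mg/mL = 4.235294 mg
Stage 2: 2 mL/hr × 7.1 hr = 14.2 mL → 14.2 mL × 1.176471 mg/mL = 16.70588 mg
Stage 3: 1.7 mL/hr × 2.2 hr = 3.74 mL → 3.74 mL × 1.176471 mg/mL = 4.4 mg
Total = 4.235294 + 16.70588 + 4.4 = 25.34118 mg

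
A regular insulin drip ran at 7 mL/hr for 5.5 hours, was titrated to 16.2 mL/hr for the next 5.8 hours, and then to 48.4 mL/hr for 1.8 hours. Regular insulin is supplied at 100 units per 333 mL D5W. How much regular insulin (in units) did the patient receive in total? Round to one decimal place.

Concentration = 100 units ÷ 333 mL = 0.3003003 units/mL
Stage 1: 7 mL/hr × 5.5 hr = 38.5 mL → 38.5 mL × 0.3003003 units/mL = 11.56156 units
Stage 2: 16.2 mL/hr × 5.8 hr = 93.96 mL → 93.96 mL × 0.3003003 units/mL = 28.21622 units
Stage 3: 48.4 mL/hr × 1.8 hr = 87.12 mL → 87.12 mL × 0.3003003 units/mL = 26.16216 units
Total = 11.56156 + 28.21622 + 26.16216 = 65.93994 units

65.9 units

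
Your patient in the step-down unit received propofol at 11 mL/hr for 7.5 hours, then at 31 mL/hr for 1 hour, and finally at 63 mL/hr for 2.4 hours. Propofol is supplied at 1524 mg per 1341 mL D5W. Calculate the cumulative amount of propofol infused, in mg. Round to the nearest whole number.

301 mg

Concentration = 1524 mg ÷ 1341 mL = 1.136465 mg/mL
Stage 1: 11 mL/hr × 7.5 hr = 82.5 mL → 82.5 mL × 1.136465 mg/mL = 93.75839 mg
Stage 2: 31 mL/hr × 1 hr = 31 mL → 31 mL × 1.136465 mg/mL = 35.23043 mg
Stage 3: 63 mL/hr × 2.4 hr = 151.2 mL → 151.2 mL × 1.136465 mg/mL = 171.8336 mg
Total = 93.75839 + 35.23043 + 171.8336 = 300.8224 mg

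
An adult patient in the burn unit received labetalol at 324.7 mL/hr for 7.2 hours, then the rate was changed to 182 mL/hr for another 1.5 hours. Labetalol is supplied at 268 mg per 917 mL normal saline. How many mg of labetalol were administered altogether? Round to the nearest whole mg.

763 mg

Concentration = 268 mg ÷ 917 mL = 0.2922574 mg/mL
Stage 1: 324.7 mL/hr × 7.2 hr = 2337.84 mL → 2337.84 mL × 0.2922574 mg/mL = 683.2509 mg
Stage 2: 182 mL/hr × 1.5 hr = 273 mL → 273 mL × 0.2922574 mg/mL = 79.78626 mg
Total = 683.2509 + 79.78626 = 763.0372 mg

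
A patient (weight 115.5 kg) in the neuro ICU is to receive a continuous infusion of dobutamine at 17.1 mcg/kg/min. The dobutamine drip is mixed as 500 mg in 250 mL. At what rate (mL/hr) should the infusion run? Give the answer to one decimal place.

59.3 mL/hr

Dose = 17.1 mcg/kg/min × 115.5 kg = 1975.05 mcg/min
1975.05 mcg/min × 60 min/hr = 118503 mcg/hr
Concentration = 500 mg ÷ 250 mL = 2 mg/mL = 2000 mcg/mL
Rate = 118503 mcg/hr ÷ 2000 mcg/mL = 59.2515 mL/hr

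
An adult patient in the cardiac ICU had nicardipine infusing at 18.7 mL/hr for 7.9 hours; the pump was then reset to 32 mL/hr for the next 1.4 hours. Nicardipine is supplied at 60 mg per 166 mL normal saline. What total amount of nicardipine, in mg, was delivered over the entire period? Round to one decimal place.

Concentration = 60 mg ÷ 166 mL = 0.3614458 mg/mL
Stage 1: 18.7 mL/hr × 7.9 hr = 147.73 mL → 147.73 mL × 0.3614458 mg/mL = 53.39639 mg
Stage 2: 32 mL/hr × 1.4 hr = 44.8 mL → 44.8 mL × 0.3614458 mg/mL = 16.19277 mg
Total = 53.39639 + 16.19277 = 69.58916 mg

69.6 mg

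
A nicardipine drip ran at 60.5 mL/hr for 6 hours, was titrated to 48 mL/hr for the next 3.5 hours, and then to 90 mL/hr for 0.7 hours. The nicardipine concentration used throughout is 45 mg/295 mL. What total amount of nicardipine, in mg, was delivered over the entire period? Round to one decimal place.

Concentration = 45 mg ÷ 295 mL = 0.1525424 mg/mL
Stage 1: 60.5 mL/hr × 6 hr = 363 mL → 363 mL × 0.1525424 mg/mL = 55.37288 mg
Stage 2: 48 mL/hr × 3.5 hr = 168 mL → 168 mL × 0.1525424 mg/mL = 25.62712 mg
Stage 3: 90 mL/hr × 0.7 hr = 63 mL → 63 mL × 0.1525424 mg/mL = 9.610169 mg
Total = 55.37288 + 25.62712 + 9.610169 = 90.61017 mg

90.6 mg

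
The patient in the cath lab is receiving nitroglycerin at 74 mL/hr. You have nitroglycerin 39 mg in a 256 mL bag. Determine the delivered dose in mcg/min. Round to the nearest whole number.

Concentration = 39 mg ÷ 256 mL = 0.1523438 mg/mL = 152.3438 mcg/mL
Drug rate = 74 mL/hr × 152.3438 mcg/mL = 11273.44 mcg/hr
11273.44 mcg/hr ÷ 60 min/hr = 187.8906 mcg/min

188 mcg/min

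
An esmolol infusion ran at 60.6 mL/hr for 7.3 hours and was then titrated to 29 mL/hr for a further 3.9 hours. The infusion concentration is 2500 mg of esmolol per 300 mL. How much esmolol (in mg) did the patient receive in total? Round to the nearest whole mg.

Concentration = 2500 mg ÷ 300 mL = 8.333333 mg/mL
Stage 1: 60.6 mL/hr × 7.3 hr = 442.38 mL → 442.38 mL × 8.333333 mg/mL = 3686.5 mg
Stage 2: 29 mL/hr × 3.9 hr = 113.1 mL → 113.1 mL × 8.333333 mg/mL = 942.5 mg
Total = 3686.5 + 942.5 = 4629 mg

4629 mg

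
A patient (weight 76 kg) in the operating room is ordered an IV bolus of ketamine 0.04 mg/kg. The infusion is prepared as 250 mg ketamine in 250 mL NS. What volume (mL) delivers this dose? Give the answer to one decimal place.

Dose = 0.04 mg/kg × 76 kg = 3.04 mg
Concentration = 250 mg ÷ 250 mL = 1 mg/mL
Volume = 3.04 mg ÷ 1 mg/mL = 3.04 mL

3.0 mL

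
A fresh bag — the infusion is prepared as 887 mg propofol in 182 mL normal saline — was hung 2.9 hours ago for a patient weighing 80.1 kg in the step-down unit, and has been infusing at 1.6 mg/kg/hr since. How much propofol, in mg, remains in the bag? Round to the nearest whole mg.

515 mg

Dose = 1.6 mg/kg/hr × 80.1 kg = 128.16 mg/hr
Concentration = 887 mg ÷ 182 mL = 4.873626 mg/mL
Rate = 128.16 mg/hr ÷ 4.873626 mg/mL = 26.29664 mL/hr
Volume infused = 26.29664 mL/hr × 2.9 hr = 76.26026 mL
Volume remaining = 182 − 76.26026 = 105.7397 mL
Drug remaining = 105.7397 mL × 4.873626 mg/mL = 515.336 mg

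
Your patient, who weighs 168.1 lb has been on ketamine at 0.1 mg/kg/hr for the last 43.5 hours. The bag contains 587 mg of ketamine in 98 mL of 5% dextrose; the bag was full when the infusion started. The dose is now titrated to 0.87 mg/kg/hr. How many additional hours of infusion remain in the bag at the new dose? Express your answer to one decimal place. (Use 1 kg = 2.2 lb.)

3.8 hours

Initial rate:
Weight = 168.1 lb ÷ 2.2 lb/kg = 76.40909 kg
Dose = 0.1 mg/kg/hr × 76.40909 kg = 7.640909 mg/hr
Concentration = 587 mg ÷ 98 mL = 5.989796 mg/mL
Rate = 7.640909 mg/hr ÷ 5.989796 mg/mL = 1.275654 mL/hr
Volume infused so far = 1.275654 mL/hr × 43.5 hr = 55.49096 mL
Volume remaining = 98 − 55.49096 = 42.50904 mL
New rate:
Dose = 0.87 mg/kg/hr × 76.40909 kg = 66.47591 mg/hr
Rate = 66.47591 mg/hr ÷ 5.989796 mg/mL = 11.09819 mL/hr
Time remaining = 42.50904 mL ÷ 11.09819 mL/hr = 3.830267 hr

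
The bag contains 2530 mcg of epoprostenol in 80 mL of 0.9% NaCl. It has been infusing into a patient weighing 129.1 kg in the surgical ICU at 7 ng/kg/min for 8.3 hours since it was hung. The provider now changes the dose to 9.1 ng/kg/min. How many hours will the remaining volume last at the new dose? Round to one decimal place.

29.5 hours

Initial rate:
Dose = 7 ng/kg/min × 129.1 kg = 903.7 ng/min
903.7 ng/min × 60 min/hr = 54222 ng/hr
Concentration = 2530 mcg ÷ 80 mL = 31.625 mcg/mL = 31625 ng/mL
Rate = 54222 ng/hr ÷ 31625 ng/mL = 1.71453 mL/hr
Volume infused so far = 1.71453 mL/hr × 8.3 hr = 14.2306 mL
Volume remaining = 80 − 14.2306 = 65.7694 mL
New rate:
Dose = 9.1 ng/kg/min × 129.1 kg = 1174.81 ng/min
1174.81 ng/min × 60 min/hr = 70488.6 ng/hr
Rate = 70488.6 ng/hr ÷ 31625 ng/mL = 2.228889 mL/hr
Time remaining = 65.7694 mL ÷ 2.228889 mL/hr = 29.50771 hr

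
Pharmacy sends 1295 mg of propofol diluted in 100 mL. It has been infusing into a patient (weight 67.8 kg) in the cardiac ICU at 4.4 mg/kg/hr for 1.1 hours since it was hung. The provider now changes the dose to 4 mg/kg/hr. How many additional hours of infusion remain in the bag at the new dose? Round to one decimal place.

3.6 hours

Initial rate:
Dose = 4.4 mg/kg/hr × 67.8 kg = 298.32 mg/hr
Concentration = 1295 mg ÷ 100 mL = 12.95 mg/mL
Rate = 298.32 mg/hr ÷ 12.95 mg/mL = 23.03629 mL/hr
Volume infused so far = 23.03629 mL/hr × 1.1 hr = 25.33992 mL
Volume remaining = 100 − 25.33992 = 74.66008 mL
New rate:
Dose = 4 mg/kg/hr × 67.8 kg = 271.2 mg/hr
Rate = 271.2 mg/hr ÷ 12.95 mg/mL = 20.94208 mL/hr
Time remaining = 74.66008 mL ÷ 20.94208 mL/hr = 3.565074 hr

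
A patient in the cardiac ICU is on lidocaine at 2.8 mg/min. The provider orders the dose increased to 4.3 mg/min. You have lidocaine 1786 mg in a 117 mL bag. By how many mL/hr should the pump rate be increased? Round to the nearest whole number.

6 mL/hr

At the current dose:
2.8 mg/min × 60 min/hr = 168 mg/hr
Concentration = 1786 mg ÷ 117 mL = 15.26496 mg/mL
Rate = 168 mg/hr ÷ 15.26496 mg/mL = 11.0056 mL/hr
At the new dose:
4.3 mg/min × 60 min/hr = 258 mg/hr
Rate = 258 mg/hr ÷ 15.26496 mg/mL = 16.90146 mL/hr
Change = 16.90146 − 11.0056 = 5.895857 mL/hr → 5.895857 mL/hr increase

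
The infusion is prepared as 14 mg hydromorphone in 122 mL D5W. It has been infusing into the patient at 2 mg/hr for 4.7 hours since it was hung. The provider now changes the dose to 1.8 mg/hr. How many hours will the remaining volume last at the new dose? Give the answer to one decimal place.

2.6 hours

Initial rate:
Concentration = 14 mg ÷ 122 mL = 0.1147541 mg/mL
Rate = 2 mg/hr ÷ 0.1147541 mg/mL = 17.42857 mL/hr
Volume infused so far = 17.42857 mL/hr × 4.7 hr = 81.91429 mL
Volume remaining = 122 − 81.91429 = 40.08571 mL
New rate:
Rate = 1.8 mg/hr ÷ 0.1147541 mg/mL = 15.68571 mL/hr
Time remaining = 40.08571 mL ÷ 15.68571 mL/hr = 2.555556 hr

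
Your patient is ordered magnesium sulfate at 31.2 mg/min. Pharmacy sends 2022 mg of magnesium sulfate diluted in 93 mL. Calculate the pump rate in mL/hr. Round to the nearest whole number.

31.2 mg/min × 60 min/hr = 1872 mg/hr
Concentration = 2022 mg ÷ 93 mL = 21.74194 mg/mL
Rate = 1872 mg/hr ÷ 21.74194 mg/mL = 86.10089 mL/hr

86 mL/hr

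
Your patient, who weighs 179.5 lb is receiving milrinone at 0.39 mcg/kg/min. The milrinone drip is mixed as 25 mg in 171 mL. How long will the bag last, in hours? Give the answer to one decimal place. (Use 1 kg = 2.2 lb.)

13.1 hours

Weight = 179.5 lb ÷ 2.2 lb/kg = 81.59091 kg
Dose = 0.39 mcg/kg/min × 81.59091 kg = 31.82045 mcg/min
31.82045 mcg/min × 60 min/hr = 1909.227 mcg/hr
Concentration = 25 mg ÷ 171 mL = 0.1461988 mg/mL = 146.1988 mcg/mL
Rate = 1909.227 mcg/hr ÷ 146.1988 mcg/mL = 13.05911 mL/hr
Duration = 171 mL ÷ 13.05911 mL/hr = 13.0943 hr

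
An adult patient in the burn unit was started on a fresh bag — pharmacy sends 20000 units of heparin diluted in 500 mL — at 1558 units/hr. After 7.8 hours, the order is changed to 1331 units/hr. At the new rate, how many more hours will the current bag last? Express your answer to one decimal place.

5.9 hours

Initial rate:
Concentration = 20000 units ÷ 500 mL = 40 units/mL
Rate = 1558 units/hr ÷ 40 units/mL = 38.95 mL/hr
Volume infused so far = 38.95 mL/hr × 7.8 hr = 303.81 mL
Volume remaining = 500 − 303.81 = 196.19 mL
New rate:
Rate = 1331 units/hr ÷ 40 units/mL = 33.275 mL/hr
Time remaining = 196.19 mL ÷ 33.275 mL/hr = 5.896018 hr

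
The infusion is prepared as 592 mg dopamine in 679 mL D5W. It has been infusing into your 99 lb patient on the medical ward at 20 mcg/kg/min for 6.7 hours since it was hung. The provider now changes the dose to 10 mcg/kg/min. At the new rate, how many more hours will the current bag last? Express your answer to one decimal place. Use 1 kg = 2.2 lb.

8.5 hours

Initial rate:
Weight = 99 lb ÷ 2.2 lb/kg = 45 kg
Dose = 20 mcg/kg/min × 45 kg = 900 mcg/min
900 mcg/min × 60 min/hr = 54000 mcg/hr
Concentration = 592 mg ÷ 679 mL = 0.8718704 mg/mL = 871.8704 mcg/mL
Rate = 54000 mcg/hr ÷ 871.8704 mcg/mL = 61.93581 mL/hr
Volume infused so far = 61.93581 mL/hr × 6.7 hr = 414.9699 mL
Volume remaining = 679 − 414.9699 = 264.0301 mL
New rate:
Dose = 10 mcg/kg/min × 45 kg = 450 mcg/min
450 mcg/min × 60 min/hr = 27000 mcg/hr
Rate = 27000 mcg/hr ÷ 871.8704 mcg/mL = 30.96791 mL/hr
Time remaining = 264.0301 mL ÷ 30.96791 mL/hr = 8.525926 hr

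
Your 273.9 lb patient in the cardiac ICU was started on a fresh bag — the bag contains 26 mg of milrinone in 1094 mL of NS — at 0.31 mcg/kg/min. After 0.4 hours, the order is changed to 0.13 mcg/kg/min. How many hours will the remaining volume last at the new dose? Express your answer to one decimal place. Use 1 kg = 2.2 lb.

Initial rate:
Weight = 273.9 lb ÷ 2.2 lb/kg = 124.5 kg
Dose = 0.31 mcg/kg/min × 124.5 kg = 38.595 mcg/min
38.595 mcg/min × 60 min/hr = 2315.7 mcg/hr
Concentration = 26 mg ÷ 1094 mL = 0.023766 mg/mL = 23.766 mcg/mL
Rate = 2315.7 mcg/hr ÷ 23.766 mcg/mL = 97.43753 mL/hr
Volume infused so far = 97.43753 mL/hr × 0.4 hr = 38.97501 mL
Volume remaining = 1094 − 38.97501 = 1055.025 mL
New rate:
Dose = 0.13 mcg/kg/min × 124.5 kg = 16.185 mcg/min
16.185 mcg/min × 60 min/hr = 971.1 mcg/hr
Rate = 971.1 mcg/hr ÷ 23.766 mcg/mL = 40.8609 mL/hr
Time remaining = 1055.025 mL ÷ 40.8609 mL/hr = 25.81992 hr

25.8 hours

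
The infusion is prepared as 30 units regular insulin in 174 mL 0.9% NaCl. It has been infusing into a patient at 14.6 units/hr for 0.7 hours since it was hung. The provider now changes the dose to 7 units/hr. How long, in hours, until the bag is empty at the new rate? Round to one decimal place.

Initial rate:
Concentration = 30 units ÷ 174 mL = 0.1724138 units/mL
Rate = 14.6 units/hr ÷ 0.1724138 units/mL = 84.68 mL/hr
Volume infused so far = 84.68 mL/hr × 0.7 hr = 59.276 mL
Volume remaining = 174 − 59.276 = 114.724 mL
New rate:
Rate = 7 units/hr ÷ 0.1724138 units/mL = 40.6 mL/hr
Time remaining = 114.724 mL ÷ 40.6 mL/hr = 2.825714 hr

2.8 hours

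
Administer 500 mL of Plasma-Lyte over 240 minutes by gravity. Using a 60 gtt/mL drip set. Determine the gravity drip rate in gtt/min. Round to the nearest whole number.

500 mL ÷ (240 min) = 2.083333 mL/min
2.083333 mL/min × 60 gtt/mL = 125 gtt/min

125 gtt/min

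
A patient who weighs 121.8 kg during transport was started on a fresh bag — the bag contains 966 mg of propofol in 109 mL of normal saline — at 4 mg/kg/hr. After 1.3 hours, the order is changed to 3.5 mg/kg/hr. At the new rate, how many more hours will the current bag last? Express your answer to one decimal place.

0.8 hours

Initial rate:
Dose = 4 mg/kg/hr × 121.8 kg = 487.2 mg/hr
Concentration = 966 mg ÷ 109 mL = 8.862385 mg/mL
Rate = 487.2 mg/hr ÷ 8.862385 mg/mL = 54.97391 mL/hr
Volume infused so far = 54.97391 mL/hr × 1.3 hr = 71.46609 mL
Volume remaining = 109 − 71.46609 = 37.53391 mL
New rate:
Dose = 3.5 mg/kg/hr × 121.8 kg = 426.3 mg/hr
Rate = 426.3 mg/hr ÷ 8.862385 mg/mL = 48.10217 mL/hr
Time remaining = 37.53391 mL ÷ 48.10217 mL/hr = 0.7802956 hr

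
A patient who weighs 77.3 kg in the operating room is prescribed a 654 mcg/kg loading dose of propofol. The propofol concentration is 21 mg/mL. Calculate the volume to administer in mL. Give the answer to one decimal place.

2.4 mL

Dose = 654 mcg/kg × 77.3 kg = 50554.2 mcg
Concentration = 21 mg/mL = 21000 mcg/mL
Volume = 50554.2 mcg ÷ 21000 mcg/mL = 2.407343 mL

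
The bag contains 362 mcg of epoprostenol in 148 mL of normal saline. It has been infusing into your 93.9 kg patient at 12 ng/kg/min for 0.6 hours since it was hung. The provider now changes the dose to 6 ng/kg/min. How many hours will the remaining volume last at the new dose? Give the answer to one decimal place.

Initial rate:
Dose = 12 ng/kg/min × 93.9 kg = 1126.8 ng/min
1126.8 ng/min × 60 min/hr = 67608 ng/hr
Concentration = 362 mcg ÷ 148 mL = 2.445946 mcg/mL = 2445.946 ng/mL
Rate = 67608 ng/hr ÷ 2445.946 ng/mL = 27.64084 mL/hr
Volume infused so far = 27.64084 mL/hr × 0.6 hr = 16.5845 mL
Volume remaining = 148 − 16.5845 = 131.4155 mL
New rate:
Dose = 6 ng/kg/min × 93.9 kg = 563.4 ng/min
563.4 ng/min × 60 min/hr = 33804 ng/hr
Rate = 33804 ng/hr ÷ 2445.946 ng/mL = 13.82042 mL/hr
Time remaining = 131.4155 mL ÷ 13.82042 mL/hr = 9.508792 hr

9.5 hours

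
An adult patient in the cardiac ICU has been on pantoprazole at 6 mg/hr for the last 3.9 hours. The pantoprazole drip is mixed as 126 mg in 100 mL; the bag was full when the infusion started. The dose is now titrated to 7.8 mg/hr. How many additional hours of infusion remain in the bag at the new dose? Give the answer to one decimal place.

Initial rate:
Concentration = 126 mg ÷ 100 mL = 1.26 mg/mL
Rate = 6 mg/hr ÷ 1.26 mg/mL = 4.761905 mL/hr
Volume infused so far = 4.761905 mL/hr × 3.9 hr = 18.57143 mL
Volume remaining = 100 − 18.57143 = 81.42857 mL
New rate:
Rate = 7.8 mg/hr ÷ 1.26 mg/mL = 6.190476 mL/hr
Time remaining = 81.42857 mL ÷ 6.190476 mL/hr = 13.15385 hr

13.2 hours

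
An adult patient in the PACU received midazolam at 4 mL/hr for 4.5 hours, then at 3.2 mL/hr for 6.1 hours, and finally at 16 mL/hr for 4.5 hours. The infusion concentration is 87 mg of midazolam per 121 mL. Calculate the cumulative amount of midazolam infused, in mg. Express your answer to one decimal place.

78.7 mg

Concentration = 87 mg ÷ 121 mL = 0.7190083 mg/mL
Stage 1: 4 mL/hr × 4.5 hr = 18 mL → 18 mL × 0.7190083 mg/mL = 12.94215 mg
Stage 2: 3.2 mL/hr × 6.1 hr = 19.52 mL → 19.52 mL × 0.7190083 mg/mL = 14.03504 mg
Stage 3: 16 mL/hr × 4.5 hr = 72 mL → 72 mL × 0.7190083 mg/mL = 51.7686 mg
Total = 12.94215 + 14.03504 + 51.7686 = 78.74579 mg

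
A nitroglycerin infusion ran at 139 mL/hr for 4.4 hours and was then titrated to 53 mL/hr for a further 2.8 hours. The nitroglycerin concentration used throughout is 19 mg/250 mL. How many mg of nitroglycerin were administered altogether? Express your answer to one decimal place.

Concentration = 19 mg ÷ 250 mL = 0.076 mg/mL
Stage 1: 139 mL/hr × 4.4 hr = 611.6 mL → 611.6 mL × 0.076 mg/mL = 46.4816 mg
Stage 2: 53 mL/hr × 2.8 hr = 148.4 mL → 148.4 mL × 0.076 mg/mL = 11.2784 mg
Total = 46.4816 + 11.2784 = 57.76 mg

57.8 mg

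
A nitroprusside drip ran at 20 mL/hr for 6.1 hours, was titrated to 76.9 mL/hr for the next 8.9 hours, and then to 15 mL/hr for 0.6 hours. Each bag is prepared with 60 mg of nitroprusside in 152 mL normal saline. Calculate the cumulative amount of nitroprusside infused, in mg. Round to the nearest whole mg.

Concentration = 60 mg ÷ 152 mL = 0.3947368 mg/mL
Stage 1: 20 mL/hr × 6.1 hr = 122 mL → 122 mL × 0.3947368 mg/mL = 48.15789 mg
Stage 2: 76.9 mL/hr × 8.9 hr = 684.41 mL → 684.41 mL × 0.3947368 mg/mL = 270.1618 mg
Stage 3: 15 mL/hr × 0.6 hr = 9 mL → 9 mL × 0.3947368 mg/mL = 3.552632 mg
Total = 48.15789 + 270.1618 + 3.552632 = 321.8724 mg

322 mg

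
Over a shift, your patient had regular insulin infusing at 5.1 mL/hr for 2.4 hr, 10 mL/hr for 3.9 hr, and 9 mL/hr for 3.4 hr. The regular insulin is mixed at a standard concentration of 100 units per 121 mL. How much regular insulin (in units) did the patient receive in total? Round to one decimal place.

Concentration = 100 units ÷ 121 mL = 0.8264463 units/mL
Stage 1: 5.1 mL/hr × 2.4 hr = 12.24 mL → 12.24 mL × 0.8264463 units/mL = 10.1157 units
Stage 2: 10 mL/hr × 3.9 hr = 39 mL → 39 mL × 0.8264463 units/mL = 32.2314 units
Stage 3: 9 mL/hr × 3.4 hr = 30.6 mL → 30.6 mL × 0.8264463 units/mL = 25.28926 units
Total = 10.1157 + 32.2314 + 25.28926 = 67.63636 units

67.6 units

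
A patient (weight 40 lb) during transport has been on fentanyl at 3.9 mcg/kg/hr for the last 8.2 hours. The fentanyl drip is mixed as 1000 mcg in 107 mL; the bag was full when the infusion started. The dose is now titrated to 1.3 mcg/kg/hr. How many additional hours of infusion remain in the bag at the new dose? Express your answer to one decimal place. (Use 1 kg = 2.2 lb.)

17.7 hours

Initial rate:
Weight = 40 lb ÷ 2.2 lb/kg = 18.18182 kg
Dose = 3.9 mcg/kg/hr × 18.18182 kg = 70.90909 mcg/hr
Concentration = 1000 mcg ÷ 107 mL = 9.345794 mcg/mL
Rate = 70.90909 mcg/hr ÷ 9.345794 mcg/mL = 7.587273 mL/hr
Volume infused so far = 7.587273 mL/hr × 8.2 hr = 62.21564 mL
Volume remaining = 107 − 62.21564 = 44.78436 mL
New rate:
Dose = 1.3 mcg/kg/hr × 18.18182 kg = 23.63636 mcg/hr
Rate = 23.63636 mcg/hr ÷ 9.345794 mcg/mL = 2.529091 mL/hr
Time remaining = 44.78436 mL ÷ 2.529091 mL/hr = 17.70769 hr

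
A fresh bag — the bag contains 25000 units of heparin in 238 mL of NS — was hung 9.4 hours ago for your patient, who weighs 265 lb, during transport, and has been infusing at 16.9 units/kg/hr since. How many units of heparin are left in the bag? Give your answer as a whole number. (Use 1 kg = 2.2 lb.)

5865 units

Weight = 265 lb ÷ 2.2 lb/kg = 120.4545 kg
Dose = 16.9 units/kg/hr × 120.4545 kg = 2035.682 units/hr
Concentration = 25000 units ÷ 238 mL = 105.042 units/mL
Rate = 2035.682 units/hr ÷ 105.042 units/mL = 19.37969 mL/hr
Volume infused = 19.37969 mL/hr × 9.4 hr = 182.1691 mL
Volume remaining = 238 − 182.1691 = 55.83091 mL
Drug remaining = 55.83091 mL × 105.042 units/mL = 5864.591 units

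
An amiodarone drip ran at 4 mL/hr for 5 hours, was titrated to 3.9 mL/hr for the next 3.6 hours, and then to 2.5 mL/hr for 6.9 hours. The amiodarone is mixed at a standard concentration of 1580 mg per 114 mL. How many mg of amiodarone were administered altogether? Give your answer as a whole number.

711 mg

Concentration = 1580 mg ÷ 114 mL = 13.85965 mg/mL
Stage 1: 4 mL/hr × 5 hr = 20 mL → 20 mL × 13.85965 mg/mL = 277.193 mg
Stage 2: 3.9 mL/hr × 3.6 hr = 14.04 mL → 14.04 mL × 13.85965 mg/mL = 194.5895 mg
Stage 3: 2.5 mL/hr × 6.9 hr = 17.25 mL → 17.25 mL × 13.85965 mg/mL = 239.0789 mg
Total = 277.193 + 194.5895 + 239.0789 = 710.8614 mg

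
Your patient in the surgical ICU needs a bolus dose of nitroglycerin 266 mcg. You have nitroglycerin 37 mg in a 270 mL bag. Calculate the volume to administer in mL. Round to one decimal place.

1.9 mL

Concentration = 37 mg ÷ 270 mL = 0.137037 mg/mL = 137.037 mcg/mL
Volume = 266 mcg ÷ 137.037 mcg/mL = 1.941081 mL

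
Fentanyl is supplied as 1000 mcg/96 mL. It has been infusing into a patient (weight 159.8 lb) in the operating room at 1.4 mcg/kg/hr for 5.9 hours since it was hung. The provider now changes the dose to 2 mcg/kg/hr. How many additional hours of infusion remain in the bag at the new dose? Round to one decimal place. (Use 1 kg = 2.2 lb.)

2.8 hours

Initial rate:
Weight = 159.8 lb ÷ 2.2 lb/kg = 72.63636 kg
Dose = 1.4 mcg/kg/hr × 72.63636 kg = 101.6909 mcg/hr
Concentration = 1000 mcg ÷ 96 mL = 10.41667 mcg/mL
Rate = 101.6909 mcg/hr ÷ 10.41667 mcg/mL = 9.762327 mL/hr
Volume infused so far = 9.762327 mL/hr × 5.9 hr = 57.59773 mL
Volume remaining = 96 − 57.59773 = 38.40227 mL
New rate:
Dose = 2 mcg/kg/hr × 72.63636 kg = 145.2727 mcg/hr
Rate = 145.2727 mcg/hr ÷ 10.41667 mcg/mL = 13.94618 mL/hr
Time remaining = 38.40227 mL ÷ 13.94618 mL/hr = 2.753605 hr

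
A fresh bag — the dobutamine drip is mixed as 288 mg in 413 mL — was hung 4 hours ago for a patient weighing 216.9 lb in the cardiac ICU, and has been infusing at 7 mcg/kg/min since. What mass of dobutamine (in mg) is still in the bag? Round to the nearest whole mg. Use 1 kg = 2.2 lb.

122 mg

Weight = 216.9 lb ÷ 2.2 lb/kg = 98.59091 kg
Dose = 7 mcg/kg/min × 98.59091 kg = 690.1364 mcg/min
690.1364 mcg/min × 60 min/hr = 41408.18 mcg/hr
Concentration = 288 mg ÷ 413 mL = 0.6973366 mg/mL = 697.3366 mcg/mL
Rate = 41408.18 mcg/hr ÷ 697.3366 mcg/mL = 59.38048 mL/hr
Volume infused = 59.38048 mL/hr × 4 hr = 237.5219 mL
Volume remaining = 413 − 237.5219 = 175.4781 mL
Drug remaining = 175.4781 mL × 697.3366 mcg/mL = 122367.3 mcg = 122.3673 mg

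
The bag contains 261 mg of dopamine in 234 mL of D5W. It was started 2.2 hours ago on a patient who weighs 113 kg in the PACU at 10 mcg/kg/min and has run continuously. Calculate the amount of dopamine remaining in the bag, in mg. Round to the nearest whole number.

112 mg

Dose = 10 mcg/kg/min × 113 kg = 1130 mcg/min
1130 mcg/min × 60 min/hr = 67800 mcg/hr
Concentration = 261 mg ÷ 234 mL = 1.115385 mg/mL = 1115.385 mcg/mL
Rate = 67800 mcg/hr ÷ 1115.385 mcg/mL = 60.78621 mL/hr
Volume infused = 60.78621 mL/hr × 2.2 hr = 133.7297 mL
Volume remaining = 234 − 133.7297 = 100.2703 mL
Drug remaining = 100.2703 mL × 1115.385 mcg/mL = 111840 mcg = 111.84 mg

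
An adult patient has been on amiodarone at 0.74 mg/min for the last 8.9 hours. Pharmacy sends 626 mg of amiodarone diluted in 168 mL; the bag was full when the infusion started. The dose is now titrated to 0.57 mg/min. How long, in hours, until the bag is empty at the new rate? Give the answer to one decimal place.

6.7 hours

Initial rate:
0.74 mg/min × 60 min/hr = 44.4 mg/hr
Concentration = 626 mg ÷ 168 mL = 3.72619 mg/mL
Rate = 44.4 mg/hr ÷ 3.72619 mg/mL = 11.91565 mL/hr
Volume infused so far = 11.91565 mL/hr × 8.9 hr = 106.0493 mL
Volume remaining = 168 − 106.0493 = 61.95067 mL
New rate:
0.57 mg/min × 60 min/hr = 34.2 mg/hr
Rate = 34.2 mg/hr ÷ 3.72619 mg/mL = 9.178275 mL/hr
Time remaining = 61.95067 mL ÷ 9.178275 mL/hr = 6.749708 hr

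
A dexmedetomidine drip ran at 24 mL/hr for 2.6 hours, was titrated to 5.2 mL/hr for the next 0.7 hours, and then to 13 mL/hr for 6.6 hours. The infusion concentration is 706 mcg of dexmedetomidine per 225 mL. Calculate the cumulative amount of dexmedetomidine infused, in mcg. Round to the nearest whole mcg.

Concentration = 706 mcg ÷ 225 mL = 3.137778 mcg/mL
Stage 1: 24 mL/hr × 2.6 hr = 62.4 mL → 62.4 mL × 3.137778 mcg/mL = 195.7973 mcg
Stage 2: 5.2 mL/hr × 0.7 hr = 3.64 mL → 3.64 mL × 3.137778 mcg/mL = 11.42151 mcg
Stage 3: 13 mL/hr × 6.6 hr = 85.8 mL → 85.8 mL × 3.137778 mcg/mL = 269.2213 mcg
Total = 195.7973 + 11.42151 + 269.2213 = 476.4402 mcg

476 mcg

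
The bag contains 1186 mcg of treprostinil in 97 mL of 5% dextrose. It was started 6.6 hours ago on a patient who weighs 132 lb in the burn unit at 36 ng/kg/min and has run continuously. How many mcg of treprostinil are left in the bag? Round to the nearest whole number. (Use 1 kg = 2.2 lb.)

Weight = 132 lb ÷ 2.2 lb/kg = 60 kg
Dose = 36 ng/kg/min × 60 kg = 2160 ng/min
2160 ng/min × 60 min/hr = 129600 ng/hr
Concentration = 1186 mcg ÷ 97 mL = 12.2268 mcg/mL = 12226.8 ng/mL
Rate = 129600 ng/hr ÷ 12226.8 ng/mL = 10.59966 mL/hr
Volume infused = 10.59966 mL/hr × 6.6 hr = 69.95777 mL
Volume remaining = 97 − 69.95777 = 27.04223 mL
Drug remaining = 27.04223 mL × 12226.8 ng/mL = 330640 ng = 330.64 mcg

331 mcg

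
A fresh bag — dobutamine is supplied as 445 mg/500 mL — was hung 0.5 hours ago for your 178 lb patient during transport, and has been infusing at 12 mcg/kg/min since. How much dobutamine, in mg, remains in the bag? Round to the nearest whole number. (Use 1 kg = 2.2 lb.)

416 mg

Weight = 178 lb ÷ 2.2 lb/kg = 80.90909 kg
Dose = 12 mcg/kg/min × 80.90909 kg = 970.9091 mcg/min
970.9091 mcg/min × 60 min/hr = 58254.55 mcg/hr
Concentration = 445 mg ÷ 500 mL = 0.89 mg/mL = 890 mcg/mL
Rate = 58254.55 mcg/hr ÷ 890 mcg/mL = 65.45455 mL/hr
Volume infused = 65.45455 mL/hr × 0.5 hr = 32.72727 mL
Volume remaining = 500 − 32.72727 = 467.2727 mL
Drug remaining = 467.2727 mL × 890 mcg/mL = 415872.7 mcg = 415.8727 mg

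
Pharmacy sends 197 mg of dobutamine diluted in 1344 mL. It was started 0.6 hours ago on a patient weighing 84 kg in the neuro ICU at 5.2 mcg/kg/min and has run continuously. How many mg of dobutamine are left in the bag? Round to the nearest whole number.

Dose = 5.2 mcg/kg/min × 84 kg = 436.8 mcg/min
436.8 mcg/min × 60 min/hr = 26208 mcg/hr
Concentration = 197 mg ÷ 1344 mL = 0.1465774 mg/mL = 146.5774 mcg/mL
Rate = 26208 mcg/hr ÷ 146.5774 mcg/mL = 178.7998 mL/hr
Volume infused = 178.7998 mL/hr × 0.6 hr = 107.2799 mL
Volume remaining = 1344 − 107.2799 = 1236.72 mL
Drug remaining = 1236.72 mL × 146.5774 mcg/mL = 181275.2 mcg = 181.2752 mg

181 mg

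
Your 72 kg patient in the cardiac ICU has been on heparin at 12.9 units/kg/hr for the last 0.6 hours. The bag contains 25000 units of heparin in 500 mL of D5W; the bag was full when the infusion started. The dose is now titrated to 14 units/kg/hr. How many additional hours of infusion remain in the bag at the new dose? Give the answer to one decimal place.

24.2 hours

Initial rate:
Dose = 12.9 units/kg/hr × 72 kg = 928.8 units/hr
Concentration = 25000 units ÷ 500 mL = 50 units/mL
Rate = 928.8 units/hr ÷ 50 units/mL = 18.576 mL/hr
Volume infused so far = 18.576 mL/hr × 0.6 hr = 11.1456 mL
Volume remaining = 500 − 11.1456 = 488.8544 mL
New rate:
Dose = 14 units/kg/hr × 72 kg = 1008 units/hr
Rate = 1008 units/hr ÷ 50 units/mL = 20.16 mL/hr
Time remaining = 488.8544 mL ÷ 20.16 mL/hr = 24.24873 hr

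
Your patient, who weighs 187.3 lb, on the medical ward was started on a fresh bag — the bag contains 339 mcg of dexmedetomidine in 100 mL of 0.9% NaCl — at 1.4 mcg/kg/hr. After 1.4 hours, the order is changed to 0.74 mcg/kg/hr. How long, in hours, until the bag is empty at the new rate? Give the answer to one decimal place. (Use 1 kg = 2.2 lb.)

2.7 hours

Initial rate:
Weight = 187.3 lb ÷ 2.2 lb/kg = 85.13636 kg
Dose = 1.4 mcg/kg/hr × 85.13636 kg = 119.1909 mcg/hr
Concentration = 339 mcg ÷ 100 mL = 3.39 mcg/mL
Rate = 119.1909 mcg/hr ÷ 3.39 mcg/mL = 35.15956 mL/hr
Volume infused so far = 35.15956 mL/hr × 1.4 hr = 49.22338 mL
Volume remaining = 100 − 49.22338 = 50.77662 mL
New rate:
Dose = 0.74 mcg/kg/hr × 85.13636 kg = 63.00091 mcg/hr
Rate = 63.00091 mcg/hr ÷ 3.39 mcg/mL = 18.58434 mL/hr
Time remaining = 50.77662 mL ÷ 18.58434 mL/hr = 2.732226 hr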